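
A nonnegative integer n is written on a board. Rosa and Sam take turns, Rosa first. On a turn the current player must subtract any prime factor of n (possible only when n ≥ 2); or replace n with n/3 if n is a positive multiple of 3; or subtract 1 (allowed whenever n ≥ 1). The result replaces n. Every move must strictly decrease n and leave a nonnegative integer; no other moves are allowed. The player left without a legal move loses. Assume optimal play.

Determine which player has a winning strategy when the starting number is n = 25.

Sam wins.

Positions with no move are L. A position that does have a move is losing for the player to move precisely when every available move leads to a winning position for the opponent. Fill in the labels:
n=0: no move → L
n=1: W (go to 0, an L position)
n=2: W (go to 0, an L position)
n=3: W (go to 0, an L position)
n=4: L (options 2(W), 3(W) are all W)
n=5: W (go to 0, an L position)
n=6: W (go to 4, an L position)
n=7: W (go to 0, an L position)
n=8: L (options 6(W), 7(W) are all W)
n=9: W (go to 8, an L position)
n=10: W (go to 8, an L position)
n=11: W (go to 0, an L position)
n=12: W (go to 4, an L position)
n=13: W (go to 0, an L position)
n=14: L (options 7(W), 12(W), 13(W) are all W)
n=15: W (go to 14, an L position)
n=16: W (go to 14, an L position)
n=17: W (go to 0, an L position)
n=18: L (options 6(W), 15(W), 16(W), 17(W) are all W)
n=19: W (go to 0, an L position)
n=20: W (go to 18, an L position)
n=21: W (go to 14, an L position)
n=22: L (options 11(W), 20(W), 21(W) are all W)
n=23: W (go to 0, an L position)
n=24: W (go to 8, an L position)
n=25: L (options 20(W), 24(W) are all W)
Every move from 25 reaches a W position, so the mover loses.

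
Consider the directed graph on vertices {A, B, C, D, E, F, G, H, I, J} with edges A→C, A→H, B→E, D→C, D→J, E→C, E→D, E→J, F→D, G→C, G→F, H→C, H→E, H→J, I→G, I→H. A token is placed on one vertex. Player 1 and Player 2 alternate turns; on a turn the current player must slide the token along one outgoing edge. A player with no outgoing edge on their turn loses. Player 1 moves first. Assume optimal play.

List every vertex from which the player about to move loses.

B, C, F, I, J

Build the W/L table. Terminal = L. A non-terminal position is W if it has a move to some L; otherwise it is L.
Every edge goes from a vertex to one that appears earlier in the order C, J, D, E, F, G, H, A, I, B, so processing vertices in that order labels each vertex after all of its successors.
C: no outgoing edge → L
J: no outgoing edge → L
D: reaches L-position J → W
E: reaches L-position J → W
F: only reaches D(W), which is W → L
G: reaches L-position F → W
H: reaches L-position J → W
A: reaches L-position C → W
I: only reaches H(W), G(W), all W → L
B: only reaches E(W), which is W → L
The losing starting vertices are exactly the entries labelled L in this table (5 of them).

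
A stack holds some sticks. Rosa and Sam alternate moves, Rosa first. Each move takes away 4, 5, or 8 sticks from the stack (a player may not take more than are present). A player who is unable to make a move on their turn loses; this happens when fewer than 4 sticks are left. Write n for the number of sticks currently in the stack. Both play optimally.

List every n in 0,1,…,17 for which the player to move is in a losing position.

Build the W/L table. Terminal = L. A non-terminal position is W if it has a move to some L; otherwise it is L.
n=0: no move → L
n=1: no move → L
n=2: no move → L
n=3: no move → L
n=4: W (go to 0, an L position)
n=5: W (go to 1, an L position)
n=6: W (go to 2, an L position)
n=7: W (go to 3, an L position)
n=8: W (go to 3, an L position)
n=9: W (go to 1, an L position)
n=10: W (go to 2, an L position)
n=11: W (go to 3, an L position)
n=12: L (options 8(W), 7(W), 4(W) are all W)
n=13: L (options 9(W), 8(W), 5(W) are all W)
n=14: L (options 10(W), 9(W), 6(W) are all W)
n=15: L (options 11(W), 10(W), 7(W) are all W)
n=16: W (go to 12, an L position)
n=17: W (go to 13, an L position)
Reading off the rows marked L gives the requested list; there are 8 such values of n.

0, 1, 2, 3, 12, 13, 14, 15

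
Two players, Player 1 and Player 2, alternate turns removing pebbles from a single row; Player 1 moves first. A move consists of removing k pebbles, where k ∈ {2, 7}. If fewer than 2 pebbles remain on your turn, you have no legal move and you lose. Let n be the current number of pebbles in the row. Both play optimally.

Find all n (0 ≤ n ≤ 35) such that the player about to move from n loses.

Classify positions by backward induction: terminal positions (no move available) are L. From any other position, the mover wins iff some move reaches an L.
n=0: no move → L
n=1: no move → L
n=2: can move to 0, which is L ⇒ W
n=3: can move to 1, which is L ⇒ W
n=4: the only move is to 2(W), a W ⇒ L
n=5: the only move is to 3(W), a W ⇒ L
n=6: can move to 4, which is L ⇒ W
n=7: can move to 5, which is L ⇒ W
n=8: can move to 1, which is L ⇒ W
n=9: moves to 7(W), 2(W); every one is W ⇒ L
n=10: moves to 8(W), 3(W); every one is W ⇒ L
n=11: can move to 9, which is L ⇒ W
n=12: can move to 10, which is L ⇒ W
n=13: moves to 11(W), 6(W); every one is W ⇒ L
n=14: moves to 12(W), 7(W); every one is W ⇒ L
n=15: can move to 13, which is L ⇒ W
n=16: can move to 14, which is L ⇒ W
n=17: can move to 10, which is L ⇒ W
n=18: moves to 16(W), 11(W); every one is W ⇒ L
n=19: moves to 17(W), 12(W); every one is W ⇒ L
n=20: can move to 18, which is L ⇒ W
n=21: can move to 19, which is L ⇒ W
n=22: moves to 20(W), 15(W); every one is W ⇒ L
n=23: moves to 21(W), 16(W); every one is W ⇒ L
n=24: can move to 22, which is L ⇒ W
n=25: can move to 23, which is L ⇒ W
n=26: can move to 19, which is L ⇒ W
n=27: moves to 25(W), 20(W); every one is W ⇒ L
n=28: moves to 26(W), 21(W); every one is W ⇒ L
n=29: can move to 27, which is L ⇒ W
n=30: can move to 28, which is L ⇒ W
n=31: moves to 29(W), 24(W); every one is W ⇒ L
n=32: moves to 30(W), 25(W); every one is W ⇒ L
n=33: can move to 31, which is L ⇒ W
n=34: can move to 32, which is L ⇒ W
n=35: can move to 28, which is L ⇒ W
Reading off the rows marked L gives the requested list; there are 16 such values of n.

0, 1, 4, 5, 9, 10, 13, 14, 18, 19, 22, 23, 27, 28, 31, 32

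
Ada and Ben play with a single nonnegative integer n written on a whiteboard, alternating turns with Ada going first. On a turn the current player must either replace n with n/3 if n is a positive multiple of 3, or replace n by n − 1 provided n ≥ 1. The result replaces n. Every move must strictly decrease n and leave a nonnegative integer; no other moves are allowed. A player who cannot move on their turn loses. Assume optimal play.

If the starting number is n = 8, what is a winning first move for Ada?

Move to 7.

Classify positions by backward induction: terminal positions (no move available) are L. From any other position, the mover wins iff some move reaches an L.
n=0: no move → L
n=1: →0(L), so W
n=2: →1(W) only, which is W, so L
n=3: →2(L), so W
n=4: →3(W) only, which is W, so L
n=5: →4(L), so W
n=6: →2(L), so W
n=7: →6(W) only, which is W, so L
n=8: →7(L), so W
From 8, the L positions reachable in one move are: 7.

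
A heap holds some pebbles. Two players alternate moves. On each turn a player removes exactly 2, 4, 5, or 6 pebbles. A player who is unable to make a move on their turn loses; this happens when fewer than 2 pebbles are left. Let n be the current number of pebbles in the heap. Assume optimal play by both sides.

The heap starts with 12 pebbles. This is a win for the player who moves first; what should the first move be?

Build the W/L table. Terminal = L. A non-terminal position is W if it has a move to some L; otherwise it is L.
n=0: no move → L
n=1: no move → L
n=2: →0(L), so W
n=3: →1(L), so W
n=4: →0(L), so W
n=5: →1(L), so W
n=6: →1(L), so W
n=7: →1(L), so W
n=8: →6(W), 4(W), 3(W), 2(W) — all W, so L
n=9: →7(W), 5(W), 4(W), 3(W) — all W, so L
n=10: →8(L), so W
n=11: →9(L), so W
n=12: →8(L), so W
From 12, the L positions reachable in one move are: 8.

Remove 4, leaving 8.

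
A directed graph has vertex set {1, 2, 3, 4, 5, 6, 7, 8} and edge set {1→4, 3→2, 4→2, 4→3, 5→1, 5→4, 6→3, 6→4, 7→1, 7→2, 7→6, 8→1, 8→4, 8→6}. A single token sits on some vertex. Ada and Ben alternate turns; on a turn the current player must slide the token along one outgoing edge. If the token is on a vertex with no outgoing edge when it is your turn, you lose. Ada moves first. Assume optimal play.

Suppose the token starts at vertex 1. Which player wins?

Label each position W (a win for the player to move) or L (a loss). A position with no legal move is L; any other position is W exactly when some move reaches an L, and L when every move reaches a W.
Every edge goes from a vertex to one that appears earlier in the order 2, 3, 4, 6, 1, 7, 8, 5, so processing vertices in that order labels each vertex after all of its successors.
2: no outgoing edge → L
3: reaches L-position 2 → W
4: reaches L-position 2 → W
6: only reaches 4(W), 3(W), all W → L
1: only reaches 4(W), which is W → L
7: reaches L-position 1 → W
8: reaches L-position 1 → W
5: reaches L-position 1 → W
The starting position 1 is L: whatever Ada does, the opponent receives a W position.

Ben wins.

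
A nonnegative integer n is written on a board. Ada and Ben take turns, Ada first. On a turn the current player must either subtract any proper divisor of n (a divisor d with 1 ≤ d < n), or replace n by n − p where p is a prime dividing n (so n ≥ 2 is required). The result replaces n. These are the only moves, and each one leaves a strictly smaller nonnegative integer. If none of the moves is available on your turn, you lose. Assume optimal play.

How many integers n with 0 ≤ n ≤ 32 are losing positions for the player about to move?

8

Compute win/loss labels from the base case upward. A position with no move is L. Any other position is W if it can reach an L in one move, else L.
n=0: no move → L
n=1: no move → L
n=2: W (go to 0, an L position)
n=3: W (go to 0, an L position)
n=4: L (options 2(W), 3(W) are all W)
n=5: W (go to 0, an L position)
n=6: W (go to 4, an L position)
n=7: W (go to 0, an L position)
n=8: W (go to 4, an L position)
n=9: L (options 6(W), 8(W) are all W)
n=10: W (go to 9, an L position)
n=11: W (go to 0, an L position)
n=12: W (go to 9, an L position)
n=13: W (go to 0, an L position)
n=14: L (options 7(W), 12(W), 13(W) are all W)
n=15: W (go to 14, an L position)
n=16: W (go to 14, an L position)
n=17: W (go to 0, an L position)
n=18: W (go to 9, an L position)
n=19: W (go to 0, an L position)
n=20: L (options 10(W), 15(W), 16(W), 18(W), 19(W) are all W)
n=21: W (go to 14, an L position)
n=22: W (go to 20, an L position)
n=23: W (go to 0, an L position)
n=24: W (go to 20, an L position)
n=25: W (go to 20, an L position)
n=26: L (options 13(W), 24(W), 25(W) are all W)
n=27: W (go to 26, an L position)
n=28: W (go to 14, an L position)
n=29: W (go to 0, an L position)
n=30: W (go to 20, an L position)
n=31: W (go to 0, an L position)
n=32: L (options 16(W), 24(W), 28(W), 30(W), 31(W) are all W)
L entries with 0 ≤ n ≤ 32: n = 0, 1, 4, 9, 14, 20, 26, 32; that makes 8.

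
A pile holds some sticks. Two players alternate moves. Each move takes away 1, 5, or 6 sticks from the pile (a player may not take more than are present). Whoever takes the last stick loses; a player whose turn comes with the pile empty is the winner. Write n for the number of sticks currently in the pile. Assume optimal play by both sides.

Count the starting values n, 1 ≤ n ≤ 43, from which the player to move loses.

12

Work bottom-up. With no move the player to move wins. Otherwise the position is W if at least one move leads to an L position for the opponent, and L if every move leads to a W.
n=0: no move; the opponent has just taken the last stick and therefore loses → W
n=1: →0(W) only, which is W, so L
n=2: →1(L), so W
n=3: →2(W) only, which is W, so L
n=4: →3(L), so W
n=5: →4(W), 0(W) — all W, so L
n=6: →5(L), so W
n=7: →1(L), so W
n=8: →3(L), so W
n=9: →3(L), so W
n=10: →5(L), so W
n=11: →5(L), so W
n=12: →11(W), 7(W), 6(W) — all W, so L
n=13: →12(L), so W
n=14: →13(W), 9(W), 8(W) — all W, so L
n=15: →14(L), so W
n=16: →15(W), 11(W), 10(W) — all W, so L
n=17: →16(L), so W
n=18: →12(L), so W
n=19: →14(L), so W
n=20: →14(L), so W
n=21: →16(L), so W
n=22: →16(L), so W
n=23: →22(W), 18(W), 17(W) — all W, so L
n=24: →23(L), so W
n=25: →24(W), 20(W), 19(W) — all W, so L
n=26: →25(L), so W
n=27: →26(W), 22(W), 21(W) — all W, so L
n=28: →27(L), so W
n=29: →23(L), so W
n=30: →25(L), so W
n=31: →25(L), so W
n=32: →27(L), so W
n=33: →27(L), so W
n=34: →33(W), 29(W), 28(W) — all W, so L
n=35: →34(L), so W
n=36: →35(W), 31(W), 30(W) — all W, so L
n=37: →36(L), so W
n=38: →37(W), 33(W), 32(W) — all W, so L
n=39: →38(L), so W
n=40: →34(L), so W
n=41: →36(L), so W
n=42: →36(L), so W
n=43: →38(L), so W
L entries with 1 ≤ n ≤ 43 (the range starts at n=1): n = 1, 3, 5, 12, 14, 16, 23, 25, 27, 34, 36, 38; that makes 12.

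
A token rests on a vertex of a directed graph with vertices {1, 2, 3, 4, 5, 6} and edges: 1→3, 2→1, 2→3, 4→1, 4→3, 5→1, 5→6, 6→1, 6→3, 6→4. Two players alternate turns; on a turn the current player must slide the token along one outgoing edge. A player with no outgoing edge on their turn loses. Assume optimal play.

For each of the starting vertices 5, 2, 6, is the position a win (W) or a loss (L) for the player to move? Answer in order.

5: L, 2: W, 6: W

Work bottom-up. With no move the player to move loses. Otherwise the position is W if at least one move leads to an L position for the opponent, and L if every move leads to a W.
Every edge goes from a vertex to one that appears earlier in the order 3, 1, 2, 4, 6, 5, so processing vertices in that order labels each vertex after all of its successors.
3: no outgoing edge → L
1: reaches L-position 3 → W
2: reaches L-position 3 → W
4: reaches L-position 3 → W
6: reaches L-position 3 → W
5: only reaches 6(W), 1(W), all W → L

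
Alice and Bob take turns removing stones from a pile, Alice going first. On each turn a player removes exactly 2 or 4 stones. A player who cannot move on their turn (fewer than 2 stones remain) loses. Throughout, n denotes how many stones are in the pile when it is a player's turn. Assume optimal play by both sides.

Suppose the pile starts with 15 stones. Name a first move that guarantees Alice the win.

Build the W/L table. Terminal = L. A non-terminal position is W if it has a move to some L; otherwise it is L.
n=0: no move → L
n=1: no move → L
n=2: reaches L-position 0 → W
n=3: reaches L-position 1 → W
n=4: reaches L-position 0 → W
n=5: reaches L-position 1 → W
n=6: only reaches 4(W), 2(W), all W → L
n=7: only reaches 5(W), 3(W), all W → L
n=8: reaches L-position 6 → W
n=9: reaches L-position 7 → W
n=10: reaches L-position 6 → W
n=11: reaches L-position 7 → W
n=12: only reaches 10(W), 8(W), all W → L
n=13: only reaches 11(W), 9(W), all W → L
n=14: reaches L-position 12 → W
n=15: reaches L-position 13 → W
From 15, the L positions reachable in one move are: 13.

Remove 2, leaving 13.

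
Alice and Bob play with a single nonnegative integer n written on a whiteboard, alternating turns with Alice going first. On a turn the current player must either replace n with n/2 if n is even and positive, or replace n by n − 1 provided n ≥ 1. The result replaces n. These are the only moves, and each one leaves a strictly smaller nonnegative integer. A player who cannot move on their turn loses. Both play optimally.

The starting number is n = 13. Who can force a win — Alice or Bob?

Bob wins.

Compute win/loss labels from the base case upward. A position with no move is L. Any other position is W if it can reach an L in one move, else L.
n=0: no move → L
n=1: →0(L), so W
n=2: →1(W) only, which is W, so L
n=3: →2(L), so W
n=4: →2(L), so W
n=5: →4(W) only, which is W, so L
n=6: →5(L), so W
n=7: →6(W) only, which is W, so L
n=8: →7(L), so W
n=9: →8(W) only, which is W, so L
n=10: →5(L), so W
n=11: →10(W) only, which is W, so L
n=12: →11(L), so W
n=13: →12(W) only, which is W, so L
The starting position 13 is L: whatever Alice does, the opponent receives a W position.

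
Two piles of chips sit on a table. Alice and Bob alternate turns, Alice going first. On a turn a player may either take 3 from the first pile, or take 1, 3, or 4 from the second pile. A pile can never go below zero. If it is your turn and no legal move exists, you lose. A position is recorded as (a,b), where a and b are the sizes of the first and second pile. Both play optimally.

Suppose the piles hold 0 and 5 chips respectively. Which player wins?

Use the standard recursion: the mover loses at a terminal position; elsewhere, the mover wins exactly when some move hands the opponent an L position.
No move ever increases a pile, so every position that can arise here has a ≤ 0 and b ≤ 5; it is enough to label the cells with 0 ≤ a ≤ 0 and 0 ≤ b ≤ 5.
Every move lowers a or b (never raises either), so fill the grid row by row in increasing a, and left to right within a row: each cell's successors are then already labelled.
      b=0  b=1  b=2  b=3  b=4  b=5
a=0:    L    W    L    W    W    W
Cells with no legal move (terminal, hence L): (0,0).
The remaining L cells, each justified by listing all of its moves:
(0,2): the only move is to (0,1)(W), a W ⇒ L
Every other cell has at least one move into one of the L cells above, so it is W.
From (0,5) Alice can move to (0,2), reaching an L position.

Alice wins.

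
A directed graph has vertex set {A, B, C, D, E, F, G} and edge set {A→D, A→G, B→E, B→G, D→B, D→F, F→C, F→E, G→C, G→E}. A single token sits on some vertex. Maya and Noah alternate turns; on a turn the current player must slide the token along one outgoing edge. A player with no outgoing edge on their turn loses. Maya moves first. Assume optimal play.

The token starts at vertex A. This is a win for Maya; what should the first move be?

Positions with no move are L. A position that does have a move is losing for the player to move precisely when every available move leads to a winning position for the opponent. Fill in the labels:
Every edge goes from a vertex to one that appears earlier in the order C, E, F, G, B, D, A, so processing vertices in that order labels each vertex after all of its successors.
C: no outgoing edge → L
E: no outgoing edge → L
F: can move to E, which is L ⇒ W
G: can move to E, which is L ⇒ W
B: can move to E, which is L ⇒ W
D: moves to B(W), F(W); every one is W ⇒ L
A: can move to D, which is L ⇒ W
From A, the L positions reachable in one move are: D.

Move to D.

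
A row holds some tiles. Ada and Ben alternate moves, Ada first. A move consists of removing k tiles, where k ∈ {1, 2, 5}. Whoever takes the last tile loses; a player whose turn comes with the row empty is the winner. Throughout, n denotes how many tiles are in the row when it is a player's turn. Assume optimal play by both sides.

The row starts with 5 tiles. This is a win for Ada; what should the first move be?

Remove 1, leaving 4.

Compute win/loss labels from the base case upward. A position with no move is W. Any other position is W if it can reach an L in one move, else L.
n=0: no move; the opponent has just taken the last tile and therefore loses → W
n=1: L (sole option 0(W) is W)
n=2: W (go to 1, an L position)
n=3: W (go to 1, an L position)
n=4: L (options 3(W), 2(W) are all W)
n=5: W (go to 4, an L position)
From 5, the L positions reachable in one move are: 4.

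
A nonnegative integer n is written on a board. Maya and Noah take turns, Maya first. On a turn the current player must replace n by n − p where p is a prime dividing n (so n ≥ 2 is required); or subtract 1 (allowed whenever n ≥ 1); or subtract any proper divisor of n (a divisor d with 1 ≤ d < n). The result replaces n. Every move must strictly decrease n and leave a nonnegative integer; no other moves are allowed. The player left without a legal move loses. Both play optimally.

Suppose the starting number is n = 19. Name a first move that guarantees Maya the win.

Build the W/L table. Terminal = L. A non-terminal position is W if it has a move to some L; otherwise it is L.
n=0: no move → L
n=1: W (go to 0, an L position)
n=2: W (go to 0, an L position)
n=3: W (go to 0, an L position)
n=4: L (options 2(W), 3(W) are all W)
n=5: W (go to 0, an L position)
n=6: W (go to 4, an L position)
n=7: W (go to 0, an L position)
n=8: W (go to 4, an L position)
n=9: L (options 6(W), 8(W) are all W)
n=10: W (go to 9, an L position)
n=11: W (go to 0, an L position)
n=12: W (go to 9, an L position)
n=13: W (go to 0, an L position)
n=14: L (options 7(W), 12(W), 13(W) are all W)
n=15: W (go to 14, an L position)
n=16: W (go to 14, an L position)
n=17: W (go to 0, an L position)
n=18: W (go to 9, an L position)
n=19: W (go to 0, an L position)
From 19, the L positions reachable in one move are: 0.

Move to 0.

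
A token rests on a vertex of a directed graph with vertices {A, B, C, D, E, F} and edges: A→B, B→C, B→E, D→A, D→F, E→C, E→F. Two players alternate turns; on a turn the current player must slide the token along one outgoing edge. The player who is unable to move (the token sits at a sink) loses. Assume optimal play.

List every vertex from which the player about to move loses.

Classify positions by backward induction: terminal positions (no move available) are L. From any other position, the mover wins iff some move reaches an L.
Every edge goes from a vertex to one that appears earlier in the order F, C, E, B, A, D, so processing vertices in that order labels each vertex after all of its successors.
F: no outgoing edge → L
C: no outgoing edge → L
E: can move to C, which is L ⇒ W
B: can move to C, which is L ⇒ W
A: the only move is to B(W), a W ⇒ L
D: can move to A, which is L ⇒ W
The losing starting vertices are exactly the entries labelled L in this table (3 of them).

A, C, F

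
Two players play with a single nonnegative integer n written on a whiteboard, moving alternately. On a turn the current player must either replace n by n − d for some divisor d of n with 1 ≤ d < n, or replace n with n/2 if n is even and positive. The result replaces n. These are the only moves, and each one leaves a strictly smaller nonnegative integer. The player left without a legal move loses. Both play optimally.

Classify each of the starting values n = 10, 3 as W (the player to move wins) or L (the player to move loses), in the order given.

Classify positions by backward induction: terminal positions (no move available) are L. From any other position, the mover wins iff some move reaches an L.
n=0: no move → L
n=1: no move → L
n=2: can move to 1, which is L ⇒ W
n=3: the only move is to 2(W), a W ⇒ L
n=4: can move to 3, which is L ⇒ W
n=5: the only move is to 4(W), a W ⇒ L
n=6: can move to 3, which is L ⇒ W
n=7: the only move is to 6(W), a W ⇒ L
n=8: can move to 7, which is L ⇒ W
n=9: moves to 6(W), 8(W); every one is W ⇒ L
n=10: can move to 5, which is L ⇒ W

10: W, 3: L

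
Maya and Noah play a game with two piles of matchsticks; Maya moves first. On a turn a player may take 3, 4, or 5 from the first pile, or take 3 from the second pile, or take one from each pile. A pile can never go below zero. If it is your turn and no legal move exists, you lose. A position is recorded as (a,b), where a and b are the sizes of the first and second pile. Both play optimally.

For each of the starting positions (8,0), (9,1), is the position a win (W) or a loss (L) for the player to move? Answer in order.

Positions with no move are L. A position that does have a move is losing for the player to move precisely when every available move leads to a winning position for the opponent. Fill in the labels:
No move ever increases a pile, so every position that can arise here has a ≤ 9 and b ≤ 1; it is enough to label the cells with 0 ≤ a ≤ 9 and 0 ≤ b ≤ 1.
Every move lowers a or b (never raises either), so fill the grid row by row in increasing a, and left to right within a row: each cell's successors are then already labelled.
      b=0  b=1
a=0:    L    L
a=1:    L    W
a=2:    L    W
a=3:    W    W
a=4:    W    W
a=5:    W    W
a=6:    W    L
a=7:    W    L
a=8:    L    L
a=9:    L    W
Cells with no legal move (terminal, hence L): (0,0), (0,1), (1,0), (2,0).
The remaining L cells, each justified by listing all of its moves:
(6,1): moves to (3,1)(W), (2,1)(W), (1,1)(W), (5,0)(W); every one is W ⇒ L
(7,1): moves to (4,1)(W), (3,1)(W), (2,1)(W), (6,0)(W); every one is W ⇒ L
(8,0): moves to (5,0)(W), (4,0)(W), (3,0)(W); every one is W ⇒ L
(8,1): moves to (5,1)(W), (4,1)(W), (3,1)(W), (7,0)(W); every one is W ⇒ L
(9,0): moves to (6,0)(W), (5,0)(W), (4,0)(W); every one is W ⇒ L
Every other cell has at least one move into one of the L cells above, so it is W.
(8,0): one of the L cells justified above, so L
(9,1): the move to (6,1) reaches an L cell, so W

(8,0): L, (9,1): W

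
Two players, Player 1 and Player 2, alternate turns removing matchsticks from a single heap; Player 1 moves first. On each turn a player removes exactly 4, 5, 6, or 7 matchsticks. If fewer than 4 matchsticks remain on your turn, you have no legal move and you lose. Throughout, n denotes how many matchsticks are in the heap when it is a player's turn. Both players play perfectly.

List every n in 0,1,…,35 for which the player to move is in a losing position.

0, 1, 2, 3, 11, 12, 13, 14, 22, 23, 24, 25, 33, 34, 35

Work bottom-up. With no move the player to move loses. Otherwise the position is W if at least one move leads to an L position for the opponent, and L if every move leads to a W.
n=0: no move → L
n=1: no move → L
n=2: no move → L
n=3: no move → L
n=4: W (go to 0, an L position)
n=5: W (go to 1, an L position)
n=6: W (go to 2, an L position)
n=7: W (go to 3, an L position)
n=8: W (go to 3, an L position)
n=9: W (go to 3, an L position)
n=10: W (go to 3, an L position)
n=11: L (options 7(W), 6(W), 5(W), 4(W) are all W)
n=12: L (options 8(W), 7(W), 6(W), 5(W) are all W)
n=13: L (options 9(W), 8(W), 7(W), 6(W) are all W)
n=14: L (options 10(W), 9(W), 8(W), 7(W) are all W)
n=15: W (go to 11, an L position)
n=16: W (go to 12, an L position)
n=17: W (go to 13, an L position)
n=18: W (go to 14, an L position)
n=19: W (go to 14, an L position)
n=20: W (go to 14, an L position)
n=21: W (go to 14, an L position)
n=22: L (options 18(W), 17(W), 16(W), 15(W) are all W)
n=23: L (options 19(W), 18(W), 17(W), 16(W) are all W)
n=24: L (options 20(W), 19(W), 18(W), 17(W) are all W)
n=25: L (options 21(W), 20(W), 19(W), 18(W) are all W)
n=26: W (go to 22, an L position)
n=27: W (go to 23, an L position)
n=28: W (go to 24, an L position)
n=29: W (go to 25, an L position)
n=30: W (go to 25, an L position)
n=31: W (go to 25, an L position)
n=32: W (go to 25, an L position)
n=33: L (options 29(W), 28(W), 27(W), 26(W) are all W)
n=34: L (options 30(W), 29(W), 28(W), 27(W) are all W)
n=35: L (options 31(W), 30(W), 29(W), 28(W) are all W)
Reading off the rows marked L gives the requested list; there are 15 such values of n.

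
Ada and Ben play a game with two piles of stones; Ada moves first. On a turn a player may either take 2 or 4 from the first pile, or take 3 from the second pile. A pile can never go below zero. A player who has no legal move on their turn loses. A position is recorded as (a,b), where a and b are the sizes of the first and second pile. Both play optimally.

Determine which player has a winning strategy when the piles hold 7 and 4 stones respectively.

Ada wins.

Classify positions by backward induction: terminal positions (no move available) are L. From any other position, the mover wins iff some move reaches an L.
No move ever increases a pile, so every position that can arise here has a ≤ 7 and b ≤ 4; it is enough to label the cells with 0 ≤ a ≤ 7 and 0 ≤ b ≤ 4.
Every move lowers a or b (never raises either), so fill the grid row by row in increasing a, and left to right within a row: each cell's successors are then already labelled.
      b=0  b=1  b=2  b=3  b=4
a=0:    L    L    L    W    W
a=1:    L    L    L    W    W
a=2:    W    W    W    L    L
a=3:    W    W    W    L    L
a=4:    W    W    W    W    W
a=5:    W    W    W    W    W
a=6:    L    L    L    W    W
a=7:    L    L    L    W    W
Cells with no legal move (terminal, hence L): (0,0), (0,1), (0,2), (1,0), (1,1), (1,2).
The remaining L cells, each justified by listing all of its moves:
(2,3): →(0,3)(W), (2,0)(W) — all W, so L
(2,4): →(0,4)(W), (2,1)(W) — all W, so L
(3,3): →(1,3)(W), (3,0)(W) — all W, so L
(3,4): →(1,4)(W), (3,1)(W) — all W, so L
(6,0): →(4,0)(W), (2,0)(W) — all W, so L
(6,1): →(4,1)(W), (2,1)(W) — all W, so L
(6,2): →(4,2)(W), (2,2)(W) — all W, so L
(7,0): →(5,0)(W), (3,0)(W) — all W, so L
(7,1): →(5,1)(W), (3,1)(W) — all W, so L
(7,2): →(5,2)(W), (3,2)(W) — all W, so L
Every other cell has at least one move into one of the L cells above, so it is W.
From (7,4) Ada can move to (3,4), reaching an L position.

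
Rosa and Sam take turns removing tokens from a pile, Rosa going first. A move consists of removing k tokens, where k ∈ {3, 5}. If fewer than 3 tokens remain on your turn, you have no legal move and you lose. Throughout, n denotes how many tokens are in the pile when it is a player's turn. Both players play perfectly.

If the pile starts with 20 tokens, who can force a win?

Rosa wins.

Classify positions by backward induction: terminal positions (no move available) are L. From any other position, the mover wins iff some move reaches an L.
n=0: no move → L
n=1: no move → L
n=2: no move → L
n=3: W (go to 0, an L position)
n=4: W (go to 1, an L position)
n=5: W (go to 2, an L position)
n=6: W (go to 1, an L position)
n=7: W (go to 2, an L position)
n=8: L (options 5(W), 3(W) are all W)
n=9: L (options 6(W), 4(W) are all W)
n=10: L (options 7(W), 5(W) are all W)
n=11: W (go to 8, an L position)
n=12: W (go to 9, an L position)
n=13: W (go to 10, an L position)
n=14: W (go to 9, an L position)
n=15: W (go to 10, an L position)
n=16: L (options 13(W), 11(W) are all W)
n=17: L (options 14(W), 12(W) are all W)
n=18: L (options 15(W), 13(W) are all W)
n=19: W (go to 16, an L position)
n=20: W (go to 17, an L position)
From 20 Rosa can remove 3, leaving 17, reaching an L position.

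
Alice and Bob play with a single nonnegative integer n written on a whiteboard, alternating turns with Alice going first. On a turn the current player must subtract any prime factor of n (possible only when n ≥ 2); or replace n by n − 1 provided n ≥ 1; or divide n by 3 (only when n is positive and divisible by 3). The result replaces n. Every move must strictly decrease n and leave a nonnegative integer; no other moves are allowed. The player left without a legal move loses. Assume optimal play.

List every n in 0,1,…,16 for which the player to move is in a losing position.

Label each position W (a win for the player to move) or L (a loss). A position with no legal move is L; any other position is W exactly when some move reaches an L, and L when every move reaches a W.
n=0: no move → L
n=1: can move to 0, which is L ⇒ W
n=2: can move to 0, which is L ⇒ W
n=3: can move to 0, which is L ⇒ W
n=4: moves to 2(W), 3(W); every one is W ⇒ L
n=5: can move to 0, which is L ⇒ W
n=6: can move to 4, which is L ⇒ W
n=7: can move to 0, which is L ⇒ W
n=8: moves to 6(W), 7(W); every one is W ⇒ L
n=9: can move to 8, which is L ⇒ W
n=10: can move to 8, which is L ⇒ W
n=11: can move to 0, which is L ⇒ W
n=12: can move to 4, which is L ⇒ W
n=13: can move to 0, which is L ⇒ W
n=14: moves to 7(W), 12(W), 13(W); every one is W ⇒ L
n=15: can move to 14, which is L ⇒ W
n=16: can move to 14, which is L ⇒ W
Reading off the rows marked L gives the requested list; there are 4 such values of n.

0, 4, 8, 14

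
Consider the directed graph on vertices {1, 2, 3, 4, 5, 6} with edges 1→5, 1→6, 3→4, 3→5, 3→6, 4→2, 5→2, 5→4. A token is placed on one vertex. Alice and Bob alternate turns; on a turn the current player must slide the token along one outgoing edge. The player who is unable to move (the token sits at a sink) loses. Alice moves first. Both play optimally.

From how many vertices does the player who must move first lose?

2

Label each position W (a win for the player to move) or L (a loss). A position with no legal move is L; any other position is W exactly when some move reaches an L, and L when every move reaches a W.
Every edge goes from a vertex to one that appears earlier in the order 6, 2, 4, 5, 3, 1, so processing vertices in that order labels each vertex after all of its successors.
6: no outgoing edge → L
2: no outgoing edge → L
4: W (go to 2, an L position)
5: W (go to 2, an L position)
3: W (go to 6, an L position)
1: W (go to 6, an L position)
The L vertices are 2, 6; that is 2 in all.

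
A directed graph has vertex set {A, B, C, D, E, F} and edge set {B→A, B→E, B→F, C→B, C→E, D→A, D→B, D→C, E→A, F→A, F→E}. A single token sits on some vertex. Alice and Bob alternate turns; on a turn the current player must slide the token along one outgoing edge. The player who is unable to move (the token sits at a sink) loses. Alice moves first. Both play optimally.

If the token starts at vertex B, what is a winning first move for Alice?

Classify positions by backward induction: terminal positions (no move available) are L. From any other position, the mover wins iff some move reaches an L.
Every edge goes from a vertex to one that appears earlier in the order A, E, F, B, C, D, so processing vertices in that order labels each vertex after all of its successors.
A: no outgoing edge → L
E: →A(L), so W
F: →A(L), so W
B: →A(L), so W
C: →B(W), E(W) — all W, so L
D: →C(L), so W
From B, the L positions reachable in one move are: A.

Move to A.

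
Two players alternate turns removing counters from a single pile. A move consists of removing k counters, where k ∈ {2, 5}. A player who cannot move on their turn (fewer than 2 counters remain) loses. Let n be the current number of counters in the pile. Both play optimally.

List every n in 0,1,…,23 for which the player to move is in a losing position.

Work bottom-up. With no move the player to move loses. Otherwise the position is W if at least one move leads to an L position for the opponent, and L if every move leads to a W.
n=0: no move → L
n=1: no move → L
n=2: W (go to 0, an L position)
n=3: W (go to 1, an L position)
n=4: L (sole option 2(W) is W)
n=5: W (go to 0, an L position)
n=6: W (go to 4, an L position)
n=7: L (options 5(W), 2(W) are all W)
n=8: L (options 6(W), 3(W) are all W)
n=9: W (go to 7, an L position)
n=10: W (go to 8, an L position)
n=11: L (options 9(W), 6(W) are all W)
n=12: W (go to 7, an L position)
n=13: W (go to 11, an L position)
n=14: L (options 12(W), 9(W) are all W)
n=15: L (options 13(W), 10(W) are all W)
n=16: W (go to 14, an L position)
n=17: W (go to 15, an L position)
n=18: L (options 16(W), 13(W) are all W)
n=19: W (go to 14, an L position)
n=20: W (go to 18, an L position)
n=21: L (options 19(W), 16(W) are all W)
n=22: L (options 20(W), 17(W) are all W)
n=23: W (go to 21, an L position)
The losing starting values of n are exactly the entries labelled L in this table (11 of them).

0, 1, 4, 7, 8, 11, 14, 15, 18, 21, 22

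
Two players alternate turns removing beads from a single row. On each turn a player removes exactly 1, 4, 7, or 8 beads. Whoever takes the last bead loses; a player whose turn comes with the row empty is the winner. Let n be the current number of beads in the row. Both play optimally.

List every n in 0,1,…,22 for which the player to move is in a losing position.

Classify positions by backward induction: terminal positions (no move available) are W. From any other position, the mover wins iff some move reaches an L.
n=0: no move; the opponent has just taken the last bead and therefore loses → W
n=1: only reaches 0(W), which is W → L
n=2: reaches L-position 1 → W
n=3: only reaches 2(W), which is W → L
n=4: reaches L-position 3 → W
n=5: reaches L-position 1 → W
n=6: only reaches 5(W), 2(W), all W → L
n=7: reaches L-position 6 → W
n=8: reaches L-position 1 → W
n=9: reaches L-position 1 → W
n=10: reaches L-position 6 → W
n=11: reaches L-position 3 → W
n=12: only reaches 11(W), 8(W), 5(W), 4(W), all W → L
n=13: reaches L-position 12 → W
n=14: reaches L-position 6 → W
n=15: only reaches 14(W), 11(W), 8(W), 7(W), all W → L
n=16: reaches L-position 15 → W
n=17: only reaches 16(W), 13(W), 10(W), 9(W), all W → L
n=18: reaches L-position 17 → W
n=19: reaches L-position 15 → W
n=20: reaches L-position 12 → W
n=21: reaches L-position 17 → W
n=22: reaches L-position 15 → W
The losing starting values of n are exactly the entries labelled L in this table (6 of them).

1, 3, 6, 12, 15, 17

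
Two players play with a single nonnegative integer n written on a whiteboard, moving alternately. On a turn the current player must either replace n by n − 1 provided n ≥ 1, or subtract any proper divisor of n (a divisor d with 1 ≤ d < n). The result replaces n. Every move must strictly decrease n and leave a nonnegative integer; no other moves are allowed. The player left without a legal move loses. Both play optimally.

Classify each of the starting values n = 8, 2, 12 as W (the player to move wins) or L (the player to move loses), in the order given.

Classify positions by backward induction: terminal positions (no move available) are L. From any other position, the mover wins iff some move reaches an L.
n=0: no move → L
n=1: W (go to 0, an L position)
n=2: L (sole option 1(W) is W)
n=3: W (go to 2, an L position)
n=4: W (go to 2, an L position)
n=5: L (sole option 4(W) is W)
n=6: W (go to 5, an L position)
n=7: L (sole option 6(W) is W)
n=8: W (go to 7, an L position)
n=9: L (options 6(W), 8(W) are all W)
n=10: W (go to 5, an L position)
n=11: L (sole option 10(W) is W)
n=12: W (go to 9, an L position)

8: W, 2: L, 12: W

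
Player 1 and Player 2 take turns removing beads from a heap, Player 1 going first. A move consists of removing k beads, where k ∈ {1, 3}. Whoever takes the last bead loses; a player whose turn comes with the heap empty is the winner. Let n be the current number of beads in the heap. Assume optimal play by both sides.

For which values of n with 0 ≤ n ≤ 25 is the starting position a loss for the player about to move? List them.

Use the standard recursion: the mover wins at a terminal position; elsewhere, the mover wins exactly when some move hands the opponent an L position.
n=0: no move; the opponent has just taken the last bead and therefore loses → W
n=1: L (sole option 0(W) is W)
n=2: W (go to 1, an L position)
n=3: L (options 2(W), 0(W) are all W)
n=4: W (go to 3, an L position)
n=5: L (options 4(W), 2(W) are all W)
n=6: W (go to 5, an L position)
n=7: L (options 6(W), 4(W) are all W)
n=8: W (go to 7, an L position)
n=9: L (options 8(W), 6(W) are all W)
n=10: W (go to 9, an L position)
n=11: L (options 10(W), 8(W) are all W)
n=12: W (go to 11, an L position)
n=13: L (options 12(W), 10(W) are all W)
n=14: W (go to 13, an L position)
n=15: L (options 14(W), 12(W) are all W)
n=16: W (go to 15, an L position)
n=17: L (options 16(W), 14(W) are all W)
n=18: W (go to 17, an L position)
n=19: L (options 18(W), 16(W) are all W)
n=20: W (go to 19, an L position)
n=21: L (options 20(W), 18(W) are all W)
n=22: W (go to 21, an L position)
n=23: L (options 22(W), 20(W) are all W)
n=24: W (go to 23, an L position)
n=25: L (options 24(W), 22(W) are all W)
The losing starting values of n are exactly the entries labelled L in this table (13 of them).

1, 3, 5, 7, 9, 11, 13, 15, 17, 19, 21, 23, 25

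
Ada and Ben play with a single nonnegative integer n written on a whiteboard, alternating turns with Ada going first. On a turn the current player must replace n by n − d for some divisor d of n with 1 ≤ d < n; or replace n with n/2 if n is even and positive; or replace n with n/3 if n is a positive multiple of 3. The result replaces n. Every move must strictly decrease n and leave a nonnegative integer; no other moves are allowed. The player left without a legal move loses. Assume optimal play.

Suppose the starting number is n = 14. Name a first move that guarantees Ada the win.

Move to 7.

Work bottom-up. With no move the player to move loses. Otherwise the position is W if at least one move leads to an L position for the opponent, and L if every move leads to a W.
n=0: no move → L
n=1: no move → L
n=2: W (go to 1, an L position)
n=3: W (go to 1, an L position)
n=4: L (options 2(W), 3(W) are all W)
n=5: W (go to 4, an L position)
n=6: W (go to 4, an L position)
n=7: L (sole option 6(W) is W)
n=8: W (go to 4, an L position)
n=9: L (options 3(W), 6(W), 8(W) are all W)
n=10: W (go to 9, an L position)
n=11: L (sole option 10(W) is W)
n=12: W (go to 4, an L position)
n=13: L (sole option 12(W) is W)
n=14: W (go to 7, an L position)
From 14, the L positions reachable in one move are: 7, 13. Any move reaching one of these is winning.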